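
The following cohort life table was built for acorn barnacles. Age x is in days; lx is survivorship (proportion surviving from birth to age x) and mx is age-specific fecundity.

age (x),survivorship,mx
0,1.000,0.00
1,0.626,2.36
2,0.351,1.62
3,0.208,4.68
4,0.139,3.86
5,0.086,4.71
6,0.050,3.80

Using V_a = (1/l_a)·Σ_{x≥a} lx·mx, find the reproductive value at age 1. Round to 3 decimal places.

lx·mx for x ≥ 1: 1.47736, 0.56862, 0.97344, 0.53654, 0.40506, 0.19 → sum = 4.15102
V_1 = 4.15102 / l_1 = 4.15102 / 0.626 = 6.631022… → 6.631

6.631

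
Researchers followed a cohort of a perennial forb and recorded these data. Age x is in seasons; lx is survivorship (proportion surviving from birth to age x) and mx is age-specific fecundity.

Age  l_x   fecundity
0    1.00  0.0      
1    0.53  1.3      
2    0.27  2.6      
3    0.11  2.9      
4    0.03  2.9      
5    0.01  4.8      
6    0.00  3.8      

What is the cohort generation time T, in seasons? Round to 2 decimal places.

lx·mx: 0, 0.689, 0.702, 0.319, 0.087, 0.048, 0 → R0 = 1.845
x·lx·mx: 0, 0.689, 1.404, 0.957, 0.348, 0.24, 0 → Σ = 3.638
T = 3.638 / 1.845 = 1.971816… → 1.97

1.97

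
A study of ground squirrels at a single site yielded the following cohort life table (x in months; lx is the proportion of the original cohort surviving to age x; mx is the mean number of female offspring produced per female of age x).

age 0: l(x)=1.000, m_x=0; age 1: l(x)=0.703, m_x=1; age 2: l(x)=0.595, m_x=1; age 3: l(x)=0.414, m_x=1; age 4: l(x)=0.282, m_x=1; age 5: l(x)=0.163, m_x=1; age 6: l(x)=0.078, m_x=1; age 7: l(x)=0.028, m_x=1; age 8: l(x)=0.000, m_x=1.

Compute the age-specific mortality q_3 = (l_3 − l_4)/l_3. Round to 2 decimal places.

q_3 = (l_3 − l_4) / l_3 = (0.414 − 0.282) / 0.414
     = 0.132 / 0.414 = 0.318841… → 0.32

0.32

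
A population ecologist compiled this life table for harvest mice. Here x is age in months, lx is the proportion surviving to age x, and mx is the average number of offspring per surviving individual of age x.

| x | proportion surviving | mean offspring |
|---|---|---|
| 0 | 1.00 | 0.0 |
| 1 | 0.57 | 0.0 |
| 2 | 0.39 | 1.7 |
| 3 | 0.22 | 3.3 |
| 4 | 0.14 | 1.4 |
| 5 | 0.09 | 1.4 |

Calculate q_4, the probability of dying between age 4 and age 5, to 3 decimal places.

0.357

q_4 = (l_4 − l_5) / l_4 = (0.14 − 0.09) / 0.14
     = 0.05 / 0.14 = 0.357143… → 0.357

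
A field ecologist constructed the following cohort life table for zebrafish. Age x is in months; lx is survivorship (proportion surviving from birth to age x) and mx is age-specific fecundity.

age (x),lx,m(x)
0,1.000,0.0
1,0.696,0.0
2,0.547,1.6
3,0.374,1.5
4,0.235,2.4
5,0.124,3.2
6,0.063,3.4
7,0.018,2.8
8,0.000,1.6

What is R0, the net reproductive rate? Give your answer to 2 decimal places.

lx·mx by age: 0, 0, 0.8752, 0.561, 0.564, 0.3968, 0.2142, 0.0504, 0
R0 = Σ lx·mx = 2.6616 → 2.66

2.66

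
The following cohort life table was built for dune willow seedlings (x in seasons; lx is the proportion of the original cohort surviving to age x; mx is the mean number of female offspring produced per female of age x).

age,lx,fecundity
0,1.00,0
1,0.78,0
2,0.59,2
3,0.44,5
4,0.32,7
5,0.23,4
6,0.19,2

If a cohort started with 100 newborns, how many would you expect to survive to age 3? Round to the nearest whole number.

Expected survivors = N0 · l_3 = 100 × 0.44 = 44 → 44

44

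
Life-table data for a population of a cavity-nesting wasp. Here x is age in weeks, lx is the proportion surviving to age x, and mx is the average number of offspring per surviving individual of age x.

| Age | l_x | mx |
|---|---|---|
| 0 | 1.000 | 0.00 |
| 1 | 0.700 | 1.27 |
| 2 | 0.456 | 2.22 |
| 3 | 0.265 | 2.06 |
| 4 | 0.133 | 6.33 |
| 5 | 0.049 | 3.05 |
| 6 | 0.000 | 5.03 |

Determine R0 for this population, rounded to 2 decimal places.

lx·mx by age: 0, 0.889, 1.01232, 0.5459, 0.84189, 0.14945, 0
R0 = Σ lx·mx = 3.43856 → 3.44

3.44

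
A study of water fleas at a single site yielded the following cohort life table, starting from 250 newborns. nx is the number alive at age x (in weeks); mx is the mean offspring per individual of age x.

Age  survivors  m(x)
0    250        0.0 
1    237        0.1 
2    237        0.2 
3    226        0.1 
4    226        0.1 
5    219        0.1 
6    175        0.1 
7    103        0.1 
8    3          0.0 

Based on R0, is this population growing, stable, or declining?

declining

lx = nx/n0 = nx/250: 1, 0.948, 0.948, 0.904, 0.904, 0.876, 0.7, 0.412, 0.012
R0 = Σ lx·mx = 0 + 0.0948 + 0.1896 + 0.0904 + 0.0904 + 0.0876 + 0.07 + 0.0412 + 0 = 0.664
R0 < 1, so the population is declining.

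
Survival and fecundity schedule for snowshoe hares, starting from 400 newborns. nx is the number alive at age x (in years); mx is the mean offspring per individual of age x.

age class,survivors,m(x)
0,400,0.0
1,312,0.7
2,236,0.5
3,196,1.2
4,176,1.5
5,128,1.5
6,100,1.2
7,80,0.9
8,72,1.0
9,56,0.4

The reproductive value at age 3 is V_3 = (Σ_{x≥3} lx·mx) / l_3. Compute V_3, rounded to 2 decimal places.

4.99

lx = nx/n0 = nx/400: 1, 0.78, 0.59, 0.49, 0.44, 0.32, 0.25, 0.2, 0.18, 0.14
lx·mx for x ≥ 3: 0.588, 0.66, 0.48, 0.3, 0.18, 0.18, 0.056 → sum = 2.444
V_3 = 2.444 / l_3 = 2.444 / 0.49 = 4.987755… → 4.99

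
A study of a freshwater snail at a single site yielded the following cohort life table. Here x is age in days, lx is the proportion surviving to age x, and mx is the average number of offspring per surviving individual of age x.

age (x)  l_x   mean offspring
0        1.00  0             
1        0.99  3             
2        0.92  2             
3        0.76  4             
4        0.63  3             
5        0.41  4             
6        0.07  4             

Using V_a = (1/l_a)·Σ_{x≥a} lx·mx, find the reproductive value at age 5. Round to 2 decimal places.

4.68

lx·mx for x ≥ 5: 1.64, 0.28 → sum = 1.92
V_5 = 1.92 / l_5 = 1.92 / 0.41 = 4.682927… → 4.68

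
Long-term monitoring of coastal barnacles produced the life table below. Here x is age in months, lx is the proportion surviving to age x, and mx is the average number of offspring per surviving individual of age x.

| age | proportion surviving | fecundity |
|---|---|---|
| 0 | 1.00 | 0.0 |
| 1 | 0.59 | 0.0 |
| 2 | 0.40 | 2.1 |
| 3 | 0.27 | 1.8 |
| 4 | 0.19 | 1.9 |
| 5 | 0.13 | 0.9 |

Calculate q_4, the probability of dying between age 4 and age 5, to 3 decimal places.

q_4 = (l_4 − l_5) / l_4 = (0.19 − 0.13) / 0.19
     = 0.06 / 0.19 = 0.315789… → 0.316

0.316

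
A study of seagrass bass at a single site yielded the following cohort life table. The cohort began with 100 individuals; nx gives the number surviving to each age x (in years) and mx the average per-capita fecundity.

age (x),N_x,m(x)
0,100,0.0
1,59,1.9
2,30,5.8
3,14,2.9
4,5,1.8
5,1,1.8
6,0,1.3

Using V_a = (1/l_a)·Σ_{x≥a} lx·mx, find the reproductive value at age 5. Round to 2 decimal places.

lx = nx/n0 = nx/100: 1, 0.59, 0.3, 0.14, 0.05, 0.01, 0
lx·mx for x ≥ 5: 0.018, 0 → sum = 0.018
V_5 = 0.018 / l_5 = 0.018 / 0.01 = 1.8 → 1.80

1.80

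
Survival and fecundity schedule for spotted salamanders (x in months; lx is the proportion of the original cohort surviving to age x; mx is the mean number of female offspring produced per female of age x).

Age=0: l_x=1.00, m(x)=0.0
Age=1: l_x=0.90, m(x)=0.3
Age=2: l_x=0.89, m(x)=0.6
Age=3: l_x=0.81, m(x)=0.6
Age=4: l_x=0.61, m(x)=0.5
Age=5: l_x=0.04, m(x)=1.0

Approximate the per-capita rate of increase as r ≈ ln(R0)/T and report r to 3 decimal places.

0.191

R0 = Σ lx·mx = 0 + 0.27 + 0.534 + 0.486 + 0.305 + 0.04 = 1.635
Σ x·lx·mx = 4.216; T = 4.216/1.635 = 2.57859…
r ≈ ln(R0)/T = ln(1.635)/2.57859… = 0.19066… → 0.191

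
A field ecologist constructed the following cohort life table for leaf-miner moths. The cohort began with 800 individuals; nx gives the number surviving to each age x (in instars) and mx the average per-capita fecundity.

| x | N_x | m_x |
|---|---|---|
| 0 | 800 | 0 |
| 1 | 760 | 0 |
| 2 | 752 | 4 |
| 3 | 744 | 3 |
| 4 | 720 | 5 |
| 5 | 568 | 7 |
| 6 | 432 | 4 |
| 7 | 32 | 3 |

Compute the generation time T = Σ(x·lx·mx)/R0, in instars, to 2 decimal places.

lx = nx/n0 = nx/800: 1, 0.95, 0.94, 0.93, 0.9, 0.71, 0.54, 0.04
lx·mx: 0, 0, 3.76, 2.79, 4.5, 4.97, 2.16, 0.12 → R0 = 18.3
x·lx·mx: 0, 0, 7.52, 8.37, 18, 24.85, 12.96, 0.84 → Σ = 72.54
T = 72.54 / 18.3 = 3.963934… → 3.96

3.96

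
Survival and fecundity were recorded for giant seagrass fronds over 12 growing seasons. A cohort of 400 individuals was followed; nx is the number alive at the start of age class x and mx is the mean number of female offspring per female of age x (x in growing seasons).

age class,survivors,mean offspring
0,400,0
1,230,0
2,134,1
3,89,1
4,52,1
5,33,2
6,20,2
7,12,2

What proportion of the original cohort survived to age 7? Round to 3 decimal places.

0.030

l_7 = n_7/n_0 = 12/400 = 0.03 → 0.030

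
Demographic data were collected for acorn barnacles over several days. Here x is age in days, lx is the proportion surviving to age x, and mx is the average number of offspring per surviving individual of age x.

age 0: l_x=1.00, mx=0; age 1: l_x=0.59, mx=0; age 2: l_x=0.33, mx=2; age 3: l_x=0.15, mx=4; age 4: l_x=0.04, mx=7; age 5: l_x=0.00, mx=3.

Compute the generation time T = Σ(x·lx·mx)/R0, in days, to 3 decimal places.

lx·mx: 0, 0, 0.66, 0.6, 0.28, 0 → R0 = 1.54
x·lx·mx: 0, 0, 1.32, 1.8, 1.12, 0 → Σ = 4.24
T = 4.24 / 1.54 = 2.753247… → 2.753

2.753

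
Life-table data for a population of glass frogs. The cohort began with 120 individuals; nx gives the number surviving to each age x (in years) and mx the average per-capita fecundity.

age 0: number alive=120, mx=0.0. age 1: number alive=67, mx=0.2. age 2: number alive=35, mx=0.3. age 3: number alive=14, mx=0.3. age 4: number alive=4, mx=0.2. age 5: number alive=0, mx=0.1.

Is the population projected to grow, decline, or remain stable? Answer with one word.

lx = nx/n0 = nx/120: 1, 0.55833…, 0.29167…, 0.11667…, 0.03333…, 0
R0 = Σ lx·mx = 0 + 0.111667… + 0.0875… + 0.035… + 0.006667… + 0 = 0.240833…
R0 < 1, so the population is declining.

declining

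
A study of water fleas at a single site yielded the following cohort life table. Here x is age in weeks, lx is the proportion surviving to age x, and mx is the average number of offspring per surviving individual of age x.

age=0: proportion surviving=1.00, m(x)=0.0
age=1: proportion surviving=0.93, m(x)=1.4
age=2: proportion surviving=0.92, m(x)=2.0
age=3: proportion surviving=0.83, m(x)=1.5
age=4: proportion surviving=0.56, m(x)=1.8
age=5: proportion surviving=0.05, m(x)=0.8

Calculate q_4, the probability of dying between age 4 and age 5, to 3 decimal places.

0.911

q_4 = (l_4 − l_5) / l_4 = (0.56 − 0.05) / 0.56
     = 0.51 / 0.56 = 0.910714… → 0.911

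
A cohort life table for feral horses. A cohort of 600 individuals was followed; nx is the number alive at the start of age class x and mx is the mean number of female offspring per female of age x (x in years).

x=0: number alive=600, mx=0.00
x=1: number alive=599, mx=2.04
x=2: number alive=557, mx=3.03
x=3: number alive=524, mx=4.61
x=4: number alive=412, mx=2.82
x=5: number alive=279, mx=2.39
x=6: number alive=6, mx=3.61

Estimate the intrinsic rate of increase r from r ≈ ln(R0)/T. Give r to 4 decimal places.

lx = nx/n0 = nx/600: 1, 0.99833…, 0.92833…, 0.87333…, 0.68667…, 0.465, 0.01
R0 = Σ lx·mx = 0 + 2.0366… + 2.81285… + 4.02607… + 1.9364… + 1.11135 + 0.0361 = 11.959367…
Σ x·lx·mx = 33.25945…; T = 33.25945…/11.959367… = 2.78104…
r ≈ ln(R0)/T = ln(11.959367…)/2.78104… = 0.892298… → 0.8923

0.8923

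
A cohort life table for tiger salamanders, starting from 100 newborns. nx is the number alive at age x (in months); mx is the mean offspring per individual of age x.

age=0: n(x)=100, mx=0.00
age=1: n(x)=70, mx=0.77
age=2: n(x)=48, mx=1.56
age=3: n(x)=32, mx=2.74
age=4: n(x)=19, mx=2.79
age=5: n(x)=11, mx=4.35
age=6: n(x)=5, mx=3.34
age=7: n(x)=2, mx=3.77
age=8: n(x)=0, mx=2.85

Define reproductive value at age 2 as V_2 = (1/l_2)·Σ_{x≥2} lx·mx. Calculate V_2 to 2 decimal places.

5.99

lx = nx/n0 = nx/100: 1, 0.7, 0.48, 0.32, 0.19, 0.11, 0.05, 0.02, 0
lx·mx for x ≥ 2: 0.7488, 0.8768, 0.5301, 0.4785, 0.167, 0.0754, 0 → sum = 2.8766
V_2 = 2.8766 / l_2 = 2.8766 / 0.48 = 5.992917… → 5.99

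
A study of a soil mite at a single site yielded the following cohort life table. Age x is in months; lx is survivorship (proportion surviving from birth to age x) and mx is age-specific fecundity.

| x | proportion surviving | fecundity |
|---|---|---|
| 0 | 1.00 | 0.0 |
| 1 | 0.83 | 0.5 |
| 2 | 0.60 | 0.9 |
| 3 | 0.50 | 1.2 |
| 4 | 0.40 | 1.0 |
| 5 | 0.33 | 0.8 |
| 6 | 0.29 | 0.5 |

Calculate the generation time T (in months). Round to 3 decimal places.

2.997

lx·mx: 0, 0.415, 0.54, 0.6, 0.4, 0.264, 0.145 → R0 = 2.364
x·lx·mx: 0, 0.415, 1.08, 1.8, 1.6, 1.32, 0.87 → Σ = 7.085
T = 7.085 / 2.364 = 2.997039… → 2.997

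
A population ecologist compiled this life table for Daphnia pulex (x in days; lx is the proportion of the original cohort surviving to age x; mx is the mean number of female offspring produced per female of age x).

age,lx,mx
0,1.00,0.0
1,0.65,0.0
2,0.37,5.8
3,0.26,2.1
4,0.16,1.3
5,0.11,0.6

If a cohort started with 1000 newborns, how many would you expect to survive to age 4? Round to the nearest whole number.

Expected survivors = N0 · l_4 = 1000 × 0.16 = 160 → 160

160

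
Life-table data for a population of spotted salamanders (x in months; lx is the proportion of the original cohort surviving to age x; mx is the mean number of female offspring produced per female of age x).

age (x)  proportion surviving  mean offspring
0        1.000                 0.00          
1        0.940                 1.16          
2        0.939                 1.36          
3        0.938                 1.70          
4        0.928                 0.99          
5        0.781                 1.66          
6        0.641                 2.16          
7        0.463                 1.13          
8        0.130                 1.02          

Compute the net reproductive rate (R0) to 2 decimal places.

lx·mx by age: 0, 1.0904, 1.27704, 1.5946, 0.91872, 1.29646, 1.38456, 0.52319, 0.1326
R0 = Σ lx·mx = 8.21757 → 8.22

8.22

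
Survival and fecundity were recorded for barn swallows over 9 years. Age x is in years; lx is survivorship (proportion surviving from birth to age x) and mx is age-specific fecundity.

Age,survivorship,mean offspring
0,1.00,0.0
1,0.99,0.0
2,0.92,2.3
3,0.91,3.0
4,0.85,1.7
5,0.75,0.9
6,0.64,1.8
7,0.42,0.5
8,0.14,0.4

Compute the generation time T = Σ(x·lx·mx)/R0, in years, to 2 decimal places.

lx·mx: 0, 0, 2.116, 2.73, 1.445, 0.675, 1.152, 0.21, 0.056 → R0 = 8.384
x·lx·mx: 0, 0, 4.232, 8.19, 5.78, 3.375, 6.912, 1.47, 0.448 → Σ = 30.407
T = 30.407 / 8.384 = 3.626789… → 3.63

3.63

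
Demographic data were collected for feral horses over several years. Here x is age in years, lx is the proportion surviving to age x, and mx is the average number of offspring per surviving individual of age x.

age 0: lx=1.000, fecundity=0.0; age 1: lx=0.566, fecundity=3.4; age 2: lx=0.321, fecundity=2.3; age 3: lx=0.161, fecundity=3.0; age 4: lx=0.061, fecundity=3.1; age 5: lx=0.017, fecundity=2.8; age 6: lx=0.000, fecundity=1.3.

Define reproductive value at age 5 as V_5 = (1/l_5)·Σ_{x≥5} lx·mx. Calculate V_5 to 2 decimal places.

2.80

lx·mx for x ≥ 5: 0.0476, 0 → sum = 0.0476
V_5 = 0.0476 / l_5 = 0.0476 / 0.017 = 2.8 → 2.80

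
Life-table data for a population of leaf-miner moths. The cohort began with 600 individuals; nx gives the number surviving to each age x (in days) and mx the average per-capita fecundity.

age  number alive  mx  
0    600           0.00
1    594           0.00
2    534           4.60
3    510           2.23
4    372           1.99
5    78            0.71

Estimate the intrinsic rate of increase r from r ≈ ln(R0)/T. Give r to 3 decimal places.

lx = nx/n0 = nx/600: 1, 0.99, 0.89, 0.85, 0.62, 0.13
R0 = Σ lx·mx = 0 + 0 + 4.094 + 1.8955 + 1.2338 + 0.0923 = 7.3156
Σ x·lx·mx = 19.2712; T = 19.2712/7.3156 = 2.63426…
r ≈ ln(R0)/T = ln(7.3156)/2.63426… = 0.75543… → 0.755

0.755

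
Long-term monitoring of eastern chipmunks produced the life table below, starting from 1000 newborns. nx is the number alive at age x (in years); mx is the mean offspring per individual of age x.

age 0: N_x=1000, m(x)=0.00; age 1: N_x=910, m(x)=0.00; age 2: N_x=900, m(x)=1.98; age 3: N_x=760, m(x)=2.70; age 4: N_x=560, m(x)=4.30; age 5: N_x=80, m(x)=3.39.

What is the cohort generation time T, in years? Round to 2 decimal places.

lx = nx/n0 = nx/1000: 1, 0.91, 0.9, 0.76, 0.56, 0.08
lx·mx: 0, 0, 1.782, 2.052, 2.408, 0.2712 → R0 = 6.5132
x·lx·mx: 0, 0, 3.564, 6.156, 9.632, 1.356 → Σ = 20.708
T = 20.708 / 6.5132 = 3.17939… → 3.18

3.18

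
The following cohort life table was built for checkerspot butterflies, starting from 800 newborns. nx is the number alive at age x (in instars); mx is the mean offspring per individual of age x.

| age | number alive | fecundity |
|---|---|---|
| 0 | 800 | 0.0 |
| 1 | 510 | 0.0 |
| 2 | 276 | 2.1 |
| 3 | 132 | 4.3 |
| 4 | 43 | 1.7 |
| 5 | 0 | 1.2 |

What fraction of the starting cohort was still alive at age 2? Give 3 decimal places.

0.345

l_2 = n_2/n_0 = 276/800 = 0.345 → 0.345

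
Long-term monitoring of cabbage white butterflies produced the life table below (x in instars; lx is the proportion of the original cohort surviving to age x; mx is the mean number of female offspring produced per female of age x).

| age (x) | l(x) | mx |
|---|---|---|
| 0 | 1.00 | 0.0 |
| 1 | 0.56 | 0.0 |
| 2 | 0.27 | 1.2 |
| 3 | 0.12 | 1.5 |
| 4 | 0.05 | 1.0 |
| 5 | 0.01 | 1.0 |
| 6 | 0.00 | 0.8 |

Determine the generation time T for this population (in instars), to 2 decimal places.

2.55

lx·mx: 0, 0, 0.324, 0.18, 0.05, 0.01, 0 → R0 = 0.564
x·lx·mx: 0, 0, 0.648, 0.54, 0.2, 0.05, 0 → Σ = 1.438
T = 1.438 / 0.564 = 2.549645… → 2.55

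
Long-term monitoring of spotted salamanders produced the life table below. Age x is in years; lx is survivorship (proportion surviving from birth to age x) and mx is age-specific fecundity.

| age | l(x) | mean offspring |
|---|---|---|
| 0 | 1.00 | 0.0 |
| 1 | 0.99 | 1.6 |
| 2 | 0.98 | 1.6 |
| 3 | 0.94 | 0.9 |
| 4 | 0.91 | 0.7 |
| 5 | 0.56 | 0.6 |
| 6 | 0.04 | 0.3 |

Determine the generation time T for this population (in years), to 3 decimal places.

2.319

lx·mx: 0, 1.584, 1.568, 0.846, 0.637, 0.336, 0.012 → R0 = 4.983
x·lx·mx: 0, 1.584, 3.136, 2.538, 2.548, 1.68, 0.072 → Σ = 11.558
T = 11.558 / 4.983 = 2.319486… → 2.319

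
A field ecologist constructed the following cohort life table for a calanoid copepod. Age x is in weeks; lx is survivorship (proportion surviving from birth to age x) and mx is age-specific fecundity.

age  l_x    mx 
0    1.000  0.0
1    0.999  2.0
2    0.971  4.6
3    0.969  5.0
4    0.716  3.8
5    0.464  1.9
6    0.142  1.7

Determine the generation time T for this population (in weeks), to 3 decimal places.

2.785

lx·mx: 0, 1.998, 4.4666, 4.845, 2.7208, 0.8816, 0.2414 → R0 = 15.1534
x·lx·mx: 0, 1.998, 8.9332, 14.535, 10.8832, 4.408, 1.4484 → Σ = 42.2058
T = 42.2058 / 15.1534 = 2.785236… → 2.785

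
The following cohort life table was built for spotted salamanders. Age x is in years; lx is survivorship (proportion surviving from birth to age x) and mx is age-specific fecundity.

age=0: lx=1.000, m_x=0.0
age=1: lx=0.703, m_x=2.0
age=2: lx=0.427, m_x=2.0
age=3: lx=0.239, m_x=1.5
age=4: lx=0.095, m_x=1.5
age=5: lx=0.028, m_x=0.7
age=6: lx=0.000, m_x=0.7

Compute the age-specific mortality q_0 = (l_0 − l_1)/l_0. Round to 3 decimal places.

0.297

q_0 = (l_0 − l_1) / l_0 = (1 − 0.703) / 1
     = 0.297 / 1 = 0.297 → 0.297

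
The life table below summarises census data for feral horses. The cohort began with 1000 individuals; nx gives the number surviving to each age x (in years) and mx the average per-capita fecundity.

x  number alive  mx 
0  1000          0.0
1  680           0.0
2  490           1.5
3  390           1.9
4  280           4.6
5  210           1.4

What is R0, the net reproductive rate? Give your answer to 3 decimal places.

3.058

lx = nx/n0 = nx/1000: 1, 0.68, 0.49, 0.39, 0.28, 0.21
lx·mx by age: 0, 0, 0.735, 0.741, 1.288, 0.294
R0 = Σ lx·mx = 3.058 → 3.058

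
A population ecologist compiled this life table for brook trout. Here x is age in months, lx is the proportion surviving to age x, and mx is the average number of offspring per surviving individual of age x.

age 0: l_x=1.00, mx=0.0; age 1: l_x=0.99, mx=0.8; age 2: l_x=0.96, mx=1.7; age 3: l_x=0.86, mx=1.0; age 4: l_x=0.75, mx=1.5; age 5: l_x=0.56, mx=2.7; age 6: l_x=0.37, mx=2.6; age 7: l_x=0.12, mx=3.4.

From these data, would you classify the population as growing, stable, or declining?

growing

R0 = Σ lx·mx = 0 + 0.792 + 1.632 + 0.86 + 1.125 + 1.512 + 0.962 + 0.408 = 7.291
R0 > 1, so the population is growing.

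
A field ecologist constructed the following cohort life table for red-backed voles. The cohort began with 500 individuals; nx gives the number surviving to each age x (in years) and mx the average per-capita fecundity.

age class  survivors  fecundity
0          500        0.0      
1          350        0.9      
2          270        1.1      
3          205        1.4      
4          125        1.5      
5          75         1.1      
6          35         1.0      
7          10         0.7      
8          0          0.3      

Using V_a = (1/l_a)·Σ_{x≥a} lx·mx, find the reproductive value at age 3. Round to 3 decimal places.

2.922

lx = nx/n0 = nx/500: 1, 0.7, 0.54, 0.41, 0.25, 0.15, 0.07, 0.02, 0
lx·mx for x ≥ 3: 0.574, 0.375, 0.165, 0.07, 0.014, 0 → sum = 1.198
V_3 = 1.198 / l_3 = 1.198 / 0.41 = 2.921951… → 2.922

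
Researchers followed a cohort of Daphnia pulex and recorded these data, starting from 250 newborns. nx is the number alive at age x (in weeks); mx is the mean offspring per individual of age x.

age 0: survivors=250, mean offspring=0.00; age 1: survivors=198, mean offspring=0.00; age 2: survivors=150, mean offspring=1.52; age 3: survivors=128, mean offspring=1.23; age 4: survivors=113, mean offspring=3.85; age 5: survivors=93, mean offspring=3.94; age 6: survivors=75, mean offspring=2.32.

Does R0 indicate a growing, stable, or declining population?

growing

lx = nx/n0 = nx/250: 1, 0.792, 0.6, 0.512, 0.452, 0.372, 0.3
R0 = Σ lx·mx = 0 + 0 + 0.912 + 0.62976 + 1.7402 + 1.46568 + 0.696 = 5.44364
R0 > 1, so the population is growing.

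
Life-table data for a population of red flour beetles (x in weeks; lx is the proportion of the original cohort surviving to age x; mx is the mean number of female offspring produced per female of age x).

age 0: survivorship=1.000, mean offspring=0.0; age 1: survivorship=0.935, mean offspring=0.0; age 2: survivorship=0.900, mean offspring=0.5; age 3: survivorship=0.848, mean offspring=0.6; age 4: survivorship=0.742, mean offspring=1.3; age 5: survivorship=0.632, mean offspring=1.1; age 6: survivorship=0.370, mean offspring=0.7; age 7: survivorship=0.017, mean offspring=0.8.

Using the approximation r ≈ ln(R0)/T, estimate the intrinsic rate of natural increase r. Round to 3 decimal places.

R0 = Σ lx·mx = 0 + 0 + 0.45 + 0.5088 + 0.9646 + 0.6952 + 0.259 + 0.0136 = 2.8912
Σ x·lx·mx = 11.41; T = 11.41/2.8912 = 3.94646…
r ≈ ln(R0)/T = ln(2.8912)/3.94646… = 0.26902… → 0.269

0.269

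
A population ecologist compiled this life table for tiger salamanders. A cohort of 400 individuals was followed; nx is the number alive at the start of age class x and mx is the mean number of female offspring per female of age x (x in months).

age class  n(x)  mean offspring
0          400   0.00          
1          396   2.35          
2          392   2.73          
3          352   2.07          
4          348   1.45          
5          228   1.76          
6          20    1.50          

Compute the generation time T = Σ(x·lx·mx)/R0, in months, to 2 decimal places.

2.58

lx = nx/n0 = nx/400: 1, 0.99, 0.98, 0.88, 0.87, 0.57, 0.05
lx·mx: 0, 2.3265, 2.6754, 1.8216, 1.2615, 1.0032, 0.075 → R0 = 9.1632
x·lx·mx: 0, 2.3265, 5.3508, 5.4648, 5.046, 5.016, 0.45 → Σ = 23.6541
T = 23.6541 / 9.1632 = 2.581424… → 2.58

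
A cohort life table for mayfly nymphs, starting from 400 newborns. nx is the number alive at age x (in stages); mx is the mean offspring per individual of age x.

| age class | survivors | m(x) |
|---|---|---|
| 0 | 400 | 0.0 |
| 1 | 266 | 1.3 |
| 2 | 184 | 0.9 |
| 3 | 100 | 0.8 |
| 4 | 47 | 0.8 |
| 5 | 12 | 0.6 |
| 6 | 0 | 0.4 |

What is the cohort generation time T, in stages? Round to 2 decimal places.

lx = nx/n0 = nx/400: 1, 0.665, 0.46, 0.25, 0.1175, 0.03, 0
lx·mx: 0, 0.8645, 0.414, 0.2, 0.094, 0.018, 0 → R0 = 1.5905
x·lx·mx: 0, 0.8645, 0.828, 0.6, 0.376, 0.09, 0 → Σ = 2.7585
T = 2.7585 / 1.5905 = 1.73436… → 1.73

1.73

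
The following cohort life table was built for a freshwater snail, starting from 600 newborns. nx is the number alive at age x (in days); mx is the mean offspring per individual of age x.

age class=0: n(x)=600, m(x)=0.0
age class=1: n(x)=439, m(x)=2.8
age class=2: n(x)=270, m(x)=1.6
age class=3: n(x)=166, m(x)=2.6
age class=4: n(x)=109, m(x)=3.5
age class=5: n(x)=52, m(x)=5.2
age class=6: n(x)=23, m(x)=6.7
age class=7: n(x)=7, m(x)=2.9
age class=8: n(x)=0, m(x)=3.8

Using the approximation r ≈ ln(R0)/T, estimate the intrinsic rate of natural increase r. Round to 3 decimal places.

0.630

lx = nx/n0 = nx/600: 1, 0.73167…, 0.45, 0.27667…, 0.18167…, 0.08667…, 0.03833…, 0.01167…, 0
R0 = Σ lx·mx = 0 + 2.04867… + 0.72 + 0.71933… + 0.63583… + 0.45067… + 0.25683… + 0.03383… + 0 = 4.865167…
Σ x·lx·mx = 12.221167…; T = 12.221167…/4.865167… = 2.51197…
r ≈ ln(R0)/T = ln(4.865167…)/2.51197… = 0.62982… → 0.630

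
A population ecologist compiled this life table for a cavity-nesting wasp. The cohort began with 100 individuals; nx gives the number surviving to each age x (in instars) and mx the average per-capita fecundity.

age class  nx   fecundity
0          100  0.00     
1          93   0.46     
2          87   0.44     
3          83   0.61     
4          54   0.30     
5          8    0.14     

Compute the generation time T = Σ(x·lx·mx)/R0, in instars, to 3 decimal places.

lx = nx/n0 = nx/100: 1, 0.93, 0.87, 0.83, 0.54, 0.08
lx·mx: 0, 0.4278, 0.3828, 0.5063, 0.162, 0.0112 → R0 = 1.4901
x·lx·mx: 0, 0.4278, 0.7656, 1.5189, 0.648, 0.056 → Σ = 3.4163
T = 3.4163 / 1.4901 = 2.292665… → 2.293

2.293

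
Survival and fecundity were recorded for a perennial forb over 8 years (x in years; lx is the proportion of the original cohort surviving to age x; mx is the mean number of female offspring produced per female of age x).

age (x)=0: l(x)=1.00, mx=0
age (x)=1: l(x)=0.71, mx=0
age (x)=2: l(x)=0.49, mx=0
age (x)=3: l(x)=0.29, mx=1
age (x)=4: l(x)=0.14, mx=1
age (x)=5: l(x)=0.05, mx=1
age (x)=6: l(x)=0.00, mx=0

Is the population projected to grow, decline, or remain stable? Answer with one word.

declining

R0 = Σ lx·mx = 0 + 0 + 0 + 0.29 + 0.14 + 0.05 + 0 = 0.48
R0 < 1, so the population is declining.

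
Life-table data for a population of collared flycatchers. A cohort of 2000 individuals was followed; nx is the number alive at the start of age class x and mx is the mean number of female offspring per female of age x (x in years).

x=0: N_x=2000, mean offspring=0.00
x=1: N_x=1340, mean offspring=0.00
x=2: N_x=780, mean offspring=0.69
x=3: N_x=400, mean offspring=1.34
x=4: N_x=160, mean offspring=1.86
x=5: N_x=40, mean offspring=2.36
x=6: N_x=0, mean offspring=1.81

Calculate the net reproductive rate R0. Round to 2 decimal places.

lx = nx/n0 = nx/2000: 1, 0.67, 0.39, 0.2, 0.08, 0.02, 0
lx·mx by age: 0, 0, 0.2691, 0.268, 0.1488, 0.0472, 0
R0 = Σ lx·mx = 0.7331 → 0.73

0.73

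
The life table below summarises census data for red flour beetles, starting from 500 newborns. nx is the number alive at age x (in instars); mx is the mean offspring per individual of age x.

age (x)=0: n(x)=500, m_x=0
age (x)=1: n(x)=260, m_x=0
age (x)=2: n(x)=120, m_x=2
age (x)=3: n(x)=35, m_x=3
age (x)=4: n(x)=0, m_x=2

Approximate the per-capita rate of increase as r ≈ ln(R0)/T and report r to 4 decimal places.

-0.1610

lx = nx/n0 = nx/500: 1, 0.52, 0.24, 0.07, 0
R0 = Σ lx·mx = 0 + 0 + 0.48 + 0.21 + 0 = 0.69
Σ x·lx·mx = 1.59; T = 1.59/0.69 = 2.30435…
r ≈ ln(R0)/T = ln(0.69)/2.30435… = -0.161028… → -0.1610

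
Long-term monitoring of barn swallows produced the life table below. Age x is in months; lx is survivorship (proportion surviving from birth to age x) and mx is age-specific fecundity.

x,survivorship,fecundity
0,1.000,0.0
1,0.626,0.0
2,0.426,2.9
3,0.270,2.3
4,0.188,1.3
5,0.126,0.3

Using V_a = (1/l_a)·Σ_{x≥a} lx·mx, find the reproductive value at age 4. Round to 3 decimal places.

lx·mx for x ≥ 4: 0.2444, 0.0378 → sum = 0.2822
V_4 = 0.2822 / l_4 = 0.2822 / 0.188 = 1.501064… → 1.501

1.501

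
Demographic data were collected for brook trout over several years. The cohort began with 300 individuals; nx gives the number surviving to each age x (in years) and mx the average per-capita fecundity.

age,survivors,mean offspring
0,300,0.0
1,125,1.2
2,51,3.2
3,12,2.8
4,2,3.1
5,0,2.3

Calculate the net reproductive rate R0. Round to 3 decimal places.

1.177

lx = nx/n0 = nx/300: 1, 0.41667…, 0.17, 0.04, 0.00667…, 0
lx·mx by age: 0, 0.5…, 0.544, 0.112, 0.020667…, 0
R0 = Σ lx·mx = 1.176667… → 1.177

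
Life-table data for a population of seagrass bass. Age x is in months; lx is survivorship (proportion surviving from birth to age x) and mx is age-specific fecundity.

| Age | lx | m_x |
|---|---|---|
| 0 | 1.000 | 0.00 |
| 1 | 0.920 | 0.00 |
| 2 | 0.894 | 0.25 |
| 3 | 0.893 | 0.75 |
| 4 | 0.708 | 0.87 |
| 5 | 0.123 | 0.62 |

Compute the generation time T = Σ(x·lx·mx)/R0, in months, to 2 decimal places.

3.34

lx·mx: 0, 0, 0.2235, 0.66975, 0.61596, 0.07626 → R0 = 1.58547
x·lx·mx: 0, 0, 0.447, 2.00925, 2.46384, 0.3813 → Σ = 5.30139
T = 5.30139 / 1.58547 = 3.343734… → 3.34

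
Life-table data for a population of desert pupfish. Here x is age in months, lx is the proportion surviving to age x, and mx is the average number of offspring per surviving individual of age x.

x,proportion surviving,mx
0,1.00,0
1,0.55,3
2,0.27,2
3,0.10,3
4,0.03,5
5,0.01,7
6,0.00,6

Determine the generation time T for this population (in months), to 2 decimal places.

lx·mx: 0, 1.65, 0.54, 0.3, 0.15, 0.07, 0 → R0 = 2.71
x·lx·mx: 0, 1.65, 1.08, 0.9, 0.6, 0.35, 0 → Σ = 4.58
T = 4.58 / 2.71 = 1.690037… → 1.69

1.69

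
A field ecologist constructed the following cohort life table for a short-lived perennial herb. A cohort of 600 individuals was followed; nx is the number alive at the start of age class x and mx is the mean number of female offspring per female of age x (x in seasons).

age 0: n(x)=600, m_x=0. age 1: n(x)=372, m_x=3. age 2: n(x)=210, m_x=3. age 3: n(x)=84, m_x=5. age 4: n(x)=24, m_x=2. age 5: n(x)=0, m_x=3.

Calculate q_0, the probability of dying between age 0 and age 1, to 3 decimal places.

lx = nx/n0 = nx/600: 1, 0.62, 0.35, 0.14, 0.04, 0
q_0 = (l_0 − l_1) / l_0 = (1 − 0.62) / 1
     = 0.38 / 1 = 0.38 → 0.380

0.380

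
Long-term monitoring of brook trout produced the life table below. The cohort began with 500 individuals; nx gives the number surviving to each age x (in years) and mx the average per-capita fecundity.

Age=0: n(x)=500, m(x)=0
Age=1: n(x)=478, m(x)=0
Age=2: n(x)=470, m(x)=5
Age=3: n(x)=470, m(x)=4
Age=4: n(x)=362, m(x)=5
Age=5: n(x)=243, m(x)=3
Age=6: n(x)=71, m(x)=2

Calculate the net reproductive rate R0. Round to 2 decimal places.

lx = nx/n0 = nx/500: 1, 0.956, 0.94, 0.94, 0.724, 0.486, 0.142
lx·mx by age: 0, 0, 4.7, 3.76, 3.62, 1.458, 0.284
R0 = Σ lx·mx = 13.822 → 13.82

13.82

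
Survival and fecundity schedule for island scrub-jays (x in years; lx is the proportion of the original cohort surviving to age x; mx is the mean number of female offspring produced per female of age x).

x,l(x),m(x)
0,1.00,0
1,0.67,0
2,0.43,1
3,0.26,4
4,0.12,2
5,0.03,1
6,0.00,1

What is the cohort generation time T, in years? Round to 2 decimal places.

lx·mx: 0, 0, 0.43, 1.04, 0.24, 0.03, 0 → R0 = 1.74
x·lx·mx: 0, 0, 0.86, 3.12, 0.96, 0.15, 0 → Σ = 5.09
T = 5.09 / 1.74 = 2.925287… → 2.93

2.93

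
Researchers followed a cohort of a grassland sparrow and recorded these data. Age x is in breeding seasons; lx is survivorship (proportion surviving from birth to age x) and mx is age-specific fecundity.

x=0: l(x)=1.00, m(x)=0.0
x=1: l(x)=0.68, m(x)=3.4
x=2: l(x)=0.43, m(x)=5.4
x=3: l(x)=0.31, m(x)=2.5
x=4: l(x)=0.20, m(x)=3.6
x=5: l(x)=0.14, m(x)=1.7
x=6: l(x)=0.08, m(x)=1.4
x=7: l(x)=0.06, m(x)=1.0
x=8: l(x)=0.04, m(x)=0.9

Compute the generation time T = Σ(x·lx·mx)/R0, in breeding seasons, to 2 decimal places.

2.24

lx·mx: 0, 2.312, 2.322, 0.775, 0.72, 0.238, 0.112, 0.06, 0.036 → R0 = 6.575
x·lx·mx: 0, 2.312, 4.644, 2.325, 2.88, 1.19, 0.672, 0.42, 0.288 → Σ = 14.731
T = 14.731 / 6.575 = 2.240456… → 2.24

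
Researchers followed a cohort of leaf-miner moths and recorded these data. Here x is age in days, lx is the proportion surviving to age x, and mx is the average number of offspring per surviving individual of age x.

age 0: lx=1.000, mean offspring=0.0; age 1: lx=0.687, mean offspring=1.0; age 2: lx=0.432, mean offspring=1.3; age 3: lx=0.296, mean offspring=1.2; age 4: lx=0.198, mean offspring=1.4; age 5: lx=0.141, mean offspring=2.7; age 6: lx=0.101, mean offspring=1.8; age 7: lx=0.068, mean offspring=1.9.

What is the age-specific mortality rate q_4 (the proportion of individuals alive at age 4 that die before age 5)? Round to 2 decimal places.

q_4 = (l_4 − l_5) / l_4 = (0.198 − 0.141) / 0.198
     = 0.057 / 0.198 = 0.287879… → 0.29

0.29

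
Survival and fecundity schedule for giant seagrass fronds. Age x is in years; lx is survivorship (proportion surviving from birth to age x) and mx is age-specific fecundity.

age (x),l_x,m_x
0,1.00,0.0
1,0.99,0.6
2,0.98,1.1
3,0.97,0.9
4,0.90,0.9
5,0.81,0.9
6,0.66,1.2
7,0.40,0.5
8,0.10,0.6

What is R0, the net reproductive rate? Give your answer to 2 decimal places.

lx·mx by age: 0, 0.594, 1.078, 0.873, 0.81, 0.729, 0.792, 0.2, 0.06
R0 = Σ lx·mx = 5.136 → 5.14

5.14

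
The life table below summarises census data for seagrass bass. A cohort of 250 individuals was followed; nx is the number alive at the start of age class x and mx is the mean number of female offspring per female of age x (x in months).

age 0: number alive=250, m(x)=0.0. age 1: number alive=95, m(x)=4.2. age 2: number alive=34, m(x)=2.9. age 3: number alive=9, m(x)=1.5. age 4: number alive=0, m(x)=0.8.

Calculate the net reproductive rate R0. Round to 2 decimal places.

2.04

lx = nx/n0 = nx/250: 1, 0.38, 0.136, 0.036, 0
lx·mx by age: 0, 1.596, 0.3944, 0.054, 0
R0 = Σ lx·mx = 2.0444 → 2.04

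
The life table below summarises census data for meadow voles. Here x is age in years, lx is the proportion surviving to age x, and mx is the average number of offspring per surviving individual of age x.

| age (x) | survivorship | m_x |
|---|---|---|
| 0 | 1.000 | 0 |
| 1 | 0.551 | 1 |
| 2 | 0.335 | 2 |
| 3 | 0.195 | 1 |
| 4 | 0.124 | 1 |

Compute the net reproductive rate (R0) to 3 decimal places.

lx·mx by age: 0, 0.551, 0.67, 0.195, 0.124
R0 = Σ lx·mx = 1.54 → 1.540

1.540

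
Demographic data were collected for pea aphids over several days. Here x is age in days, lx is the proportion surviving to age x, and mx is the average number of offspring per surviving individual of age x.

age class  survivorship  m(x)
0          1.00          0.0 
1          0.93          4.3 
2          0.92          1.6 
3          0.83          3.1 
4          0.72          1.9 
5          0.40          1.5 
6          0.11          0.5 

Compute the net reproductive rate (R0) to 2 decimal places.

10.07

lx·mx by age: 0, 3.999, 1.472, 2.573, 1.368, 0.6, 0.055
R0 = Σ lx·mx = 10.067 → 10.07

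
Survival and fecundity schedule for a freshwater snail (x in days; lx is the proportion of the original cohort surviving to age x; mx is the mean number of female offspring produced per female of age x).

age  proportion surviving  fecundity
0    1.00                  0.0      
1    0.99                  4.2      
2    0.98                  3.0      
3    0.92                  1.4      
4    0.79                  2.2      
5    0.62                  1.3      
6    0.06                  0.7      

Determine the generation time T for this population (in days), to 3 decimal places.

lx·mx: 0, 4.158, 2.94, 1.288, 1.738, 0.806, 0.042 → R0 = 10.972
x·lx·mx: 0, 4.158, 5.88, 3.864, 6.952, 4.03, 0.252 → Σ = 25.136
T = 25.136 / 10.972 = 2.290922… → 2.291

2.291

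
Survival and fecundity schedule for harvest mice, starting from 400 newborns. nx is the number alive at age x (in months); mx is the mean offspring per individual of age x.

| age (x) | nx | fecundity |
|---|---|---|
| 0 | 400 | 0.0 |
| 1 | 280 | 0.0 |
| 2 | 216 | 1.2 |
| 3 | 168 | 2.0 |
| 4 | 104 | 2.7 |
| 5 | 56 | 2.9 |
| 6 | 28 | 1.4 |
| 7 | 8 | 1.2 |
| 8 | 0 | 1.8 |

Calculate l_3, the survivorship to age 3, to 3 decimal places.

l_3 = n_3/n_0 = 168/400 = 0.42 → 0.420

0.420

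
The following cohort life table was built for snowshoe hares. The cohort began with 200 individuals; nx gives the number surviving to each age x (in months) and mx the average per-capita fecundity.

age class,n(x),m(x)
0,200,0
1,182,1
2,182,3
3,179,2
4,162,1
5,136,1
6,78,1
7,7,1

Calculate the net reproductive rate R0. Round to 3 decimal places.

7.345

lx = nx/n0 = nx/200: 1, 0.91, 0.91, 0.895, 0.81, 0.68, 0.39, 0.035
lx·mx by age: 0, 0.91, 2.73, 1.79, 0.81, 0.68, 0.39, 0.035
R0 = Σ lx·mx = 7.345 → 7.345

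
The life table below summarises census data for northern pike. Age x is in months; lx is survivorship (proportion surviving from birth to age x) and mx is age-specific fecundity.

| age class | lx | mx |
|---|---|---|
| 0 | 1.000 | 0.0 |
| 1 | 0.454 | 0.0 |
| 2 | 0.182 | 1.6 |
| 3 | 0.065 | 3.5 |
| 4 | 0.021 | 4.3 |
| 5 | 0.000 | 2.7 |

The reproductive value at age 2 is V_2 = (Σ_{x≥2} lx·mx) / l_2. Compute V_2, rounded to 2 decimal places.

lx·mx for x ≥ 2: 0.2912, 0.2275, 0.0903, 0 → sum = 0.609
V_2 = 0.609 / l_2 = 0.609 / 0.182 = 3.346154… → 3.35

3.35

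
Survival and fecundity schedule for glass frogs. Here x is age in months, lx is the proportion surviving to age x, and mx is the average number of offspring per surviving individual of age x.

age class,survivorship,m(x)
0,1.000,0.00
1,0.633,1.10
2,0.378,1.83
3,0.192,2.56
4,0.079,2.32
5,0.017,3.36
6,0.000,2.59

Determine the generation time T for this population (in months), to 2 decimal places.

2.16

lx·mx: 0, 0.6963, 0.69174, 0.49152, 0.18328, 0.05712, 0 → R0 = 2.11996
x·lx·mx: 0, 0.6963, 1.38348, 1.47456, 0.73312, 0.2856, 0 → Σ = 4.57306
T = 4.57306 / 2.11996 = 2.157144… → 2.16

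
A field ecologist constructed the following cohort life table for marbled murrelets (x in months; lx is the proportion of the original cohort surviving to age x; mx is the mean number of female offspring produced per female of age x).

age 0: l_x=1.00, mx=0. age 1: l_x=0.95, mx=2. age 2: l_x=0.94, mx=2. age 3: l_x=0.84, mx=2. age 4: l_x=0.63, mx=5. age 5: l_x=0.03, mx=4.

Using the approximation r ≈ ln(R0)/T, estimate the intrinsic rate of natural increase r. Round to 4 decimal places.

R0 = Σ lx·mx = 0 + 1.9 + 1.88 + 1.68 + 3.15 + 0.12 = 8.73
Σ x·lx·mx = 23.9; T = 23.9/8.73 = 2.73769…
r ≈ ln(R0)/T = ln(8.73)/2.73769… = 0.791459… → 0.7915

0.7915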